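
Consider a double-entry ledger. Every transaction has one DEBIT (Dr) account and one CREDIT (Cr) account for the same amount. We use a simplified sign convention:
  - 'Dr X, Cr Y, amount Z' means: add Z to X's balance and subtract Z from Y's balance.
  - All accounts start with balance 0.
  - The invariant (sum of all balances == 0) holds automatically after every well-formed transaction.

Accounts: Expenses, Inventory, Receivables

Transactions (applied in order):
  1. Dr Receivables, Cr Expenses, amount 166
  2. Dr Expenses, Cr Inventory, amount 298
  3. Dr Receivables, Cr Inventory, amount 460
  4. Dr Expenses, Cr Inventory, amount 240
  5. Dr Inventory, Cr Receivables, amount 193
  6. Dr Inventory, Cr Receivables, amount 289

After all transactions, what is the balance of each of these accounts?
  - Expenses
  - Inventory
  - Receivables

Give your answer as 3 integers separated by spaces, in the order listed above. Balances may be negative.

Answer: 372 -516 144

Derivation:
After txn 1 (Dr Receivables, Cr Expenses, amount 166): Expenses=-166 Receivables=166
After txn 2 (Dr Expenses, Cr Inventory, amount 298): Expenses=132 Inventory=-298 Receivables=166
After txn 3 (Dr Receivables, Cr Inventory, amount 460): Expenses=132 Inventory=-758 Receivables=626
After txn 4 (Dr Expenses, Cr Inventory, amount 240): Expenses=372 Inventory=-998 Receivables=626
After txn 5 (Dr Inventory, Cr Receivables, amount 193): Expenses=372 Inventory=-805 Receivables=433
After txn 6 (Dr Inventory, Cr Receivables, amount 289): Expenses=372 Inventory=-516 Receivables=144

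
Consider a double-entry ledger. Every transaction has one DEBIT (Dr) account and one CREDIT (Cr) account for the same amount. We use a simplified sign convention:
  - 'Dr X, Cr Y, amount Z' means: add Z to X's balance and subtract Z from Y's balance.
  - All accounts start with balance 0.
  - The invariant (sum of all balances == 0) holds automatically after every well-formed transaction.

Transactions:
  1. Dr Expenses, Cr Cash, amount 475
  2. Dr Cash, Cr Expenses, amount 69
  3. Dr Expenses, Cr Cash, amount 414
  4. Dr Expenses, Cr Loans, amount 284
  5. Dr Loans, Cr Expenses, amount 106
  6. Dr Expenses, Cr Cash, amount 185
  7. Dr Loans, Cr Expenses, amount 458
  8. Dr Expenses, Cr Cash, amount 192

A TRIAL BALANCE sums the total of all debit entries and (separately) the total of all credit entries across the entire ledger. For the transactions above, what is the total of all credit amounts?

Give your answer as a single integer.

Answer: 2183

Derivation:
Txn 1: credit+=475
Txn 2: credit+=69
Txn 3: credit+=414
Txn 4: credit+=284
Txn 5: credit+=106
Txn 6: credit+=185
Txn 7: credit+=458
Txn 8: credit+=192
Total credits = 2183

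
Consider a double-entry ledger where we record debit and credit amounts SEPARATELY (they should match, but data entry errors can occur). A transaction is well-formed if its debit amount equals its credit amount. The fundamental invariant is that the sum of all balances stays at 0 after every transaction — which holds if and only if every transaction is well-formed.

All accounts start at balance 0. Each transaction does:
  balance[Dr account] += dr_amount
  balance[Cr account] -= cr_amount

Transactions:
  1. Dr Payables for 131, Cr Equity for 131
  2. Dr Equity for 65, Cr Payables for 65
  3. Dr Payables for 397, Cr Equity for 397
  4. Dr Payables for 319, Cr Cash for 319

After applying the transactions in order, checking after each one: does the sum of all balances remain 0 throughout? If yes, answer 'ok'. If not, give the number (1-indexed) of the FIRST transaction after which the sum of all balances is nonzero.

After txn 1: dr=131 cr=131 sum_balances=0
After txn 2: dr=65 cr=65 sum_balances=0
After txn 3: dr=397 cr=397 sum_balances=0
After txn 4: dr=319 cr=319 sum_balances=0

Answer: ok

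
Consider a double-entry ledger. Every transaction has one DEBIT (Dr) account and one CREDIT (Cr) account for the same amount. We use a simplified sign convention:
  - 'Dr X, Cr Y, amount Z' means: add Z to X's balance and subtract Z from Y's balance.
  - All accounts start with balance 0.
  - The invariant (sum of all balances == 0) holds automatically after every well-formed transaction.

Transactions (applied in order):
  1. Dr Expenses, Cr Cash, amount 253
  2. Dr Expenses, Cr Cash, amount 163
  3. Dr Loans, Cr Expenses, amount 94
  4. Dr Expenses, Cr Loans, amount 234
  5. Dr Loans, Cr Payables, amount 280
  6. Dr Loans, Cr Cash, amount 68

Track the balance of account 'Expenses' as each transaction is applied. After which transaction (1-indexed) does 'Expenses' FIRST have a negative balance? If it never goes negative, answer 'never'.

Answer: never

Derivation:
After txn 1: Expenses=253
After txn 2: Expenses=416
After txn 3: Expenses=322
After txn 4: Expenses=556
After txn 5: Expenses=556
After txn 6: Expenses=556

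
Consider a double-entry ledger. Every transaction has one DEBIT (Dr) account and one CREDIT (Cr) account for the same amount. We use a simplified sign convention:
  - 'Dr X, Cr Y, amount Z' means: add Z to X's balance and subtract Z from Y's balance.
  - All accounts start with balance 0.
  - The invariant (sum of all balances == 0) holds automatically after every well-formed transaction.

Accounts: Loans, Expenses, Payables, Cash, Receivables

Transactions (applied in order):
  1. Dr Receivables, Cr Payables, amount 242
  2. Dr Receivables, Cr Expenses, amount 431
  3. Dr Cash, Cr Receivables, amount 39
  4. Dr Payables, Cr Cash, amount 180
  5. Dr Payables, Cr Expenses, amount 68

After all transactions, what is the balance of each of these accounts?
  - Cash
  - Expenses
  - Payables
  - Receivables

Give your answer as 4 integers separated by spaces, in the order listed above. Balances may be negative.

After txn 1 (Dr Receivables, Cr Payables, amount 242): Payables=-242 Receivables=242
After txn 2 (Dr Receivables, Cr Expenses, amount 431): Expenses=-431 Payables=-242 Receivables=673
After txn 3 (Dr Cash, Cr Receivables, amount 39): Cash=39 Expenses=-431 Payables=-242 Receivables=634
After txn 4 (Dr Payables, Cr Cash, amount 180): Cash=-141 Expenses=-431 Payables=-62 Receivables=634
After txn 5 (Dr Payables, Cr Expenses, amount 68): Cash=-141 Expenses=-499 Payables=6 Receivables=634

Answer: -141 -499 6 634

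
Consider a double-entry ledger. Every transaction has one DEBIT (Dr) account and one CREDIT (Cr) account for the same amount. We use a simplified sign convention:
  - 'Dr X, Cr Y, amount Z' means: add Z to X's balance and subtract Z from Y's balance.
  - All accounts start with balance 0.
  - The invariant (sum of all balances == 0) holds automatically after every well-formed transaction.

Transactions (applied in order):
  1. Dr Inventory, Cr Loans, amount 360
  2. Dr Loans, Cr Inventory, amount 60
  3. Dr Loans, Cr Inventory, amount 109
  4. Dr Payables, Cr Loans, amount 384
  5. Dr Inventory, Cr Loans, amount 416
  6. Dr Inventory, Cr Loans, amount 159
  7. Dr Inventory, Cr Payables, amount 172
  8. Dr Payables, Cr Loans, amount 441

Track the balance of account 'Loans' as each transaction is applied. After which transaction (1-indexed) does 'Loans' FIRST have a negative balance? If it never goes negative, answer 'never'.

Answer: 1

Derivation:
After txn 1: Loans=-360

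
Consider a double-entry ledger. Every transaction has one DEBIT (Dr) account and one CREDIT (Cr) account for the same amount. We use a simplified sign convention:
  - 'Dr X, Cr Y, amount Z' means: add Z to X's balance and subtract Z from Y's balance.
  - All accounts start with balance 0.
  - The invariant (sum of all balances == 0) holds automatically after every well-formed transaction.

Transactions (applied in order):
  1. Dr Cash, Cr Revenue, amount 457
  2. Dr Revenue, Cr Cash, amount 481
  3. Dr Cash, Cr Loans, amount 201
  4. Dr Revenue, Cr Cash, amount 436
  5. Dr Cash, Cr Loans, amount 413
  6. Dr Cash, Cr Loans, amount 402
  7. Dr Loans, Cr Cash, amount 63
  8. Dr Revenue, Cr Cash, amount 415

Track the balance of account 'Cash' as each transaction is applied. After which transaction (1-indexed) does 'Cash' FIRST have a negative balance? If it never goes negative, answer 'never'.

After txn 1: Cash=457
After txn 2: Cash=-24

Answer: 2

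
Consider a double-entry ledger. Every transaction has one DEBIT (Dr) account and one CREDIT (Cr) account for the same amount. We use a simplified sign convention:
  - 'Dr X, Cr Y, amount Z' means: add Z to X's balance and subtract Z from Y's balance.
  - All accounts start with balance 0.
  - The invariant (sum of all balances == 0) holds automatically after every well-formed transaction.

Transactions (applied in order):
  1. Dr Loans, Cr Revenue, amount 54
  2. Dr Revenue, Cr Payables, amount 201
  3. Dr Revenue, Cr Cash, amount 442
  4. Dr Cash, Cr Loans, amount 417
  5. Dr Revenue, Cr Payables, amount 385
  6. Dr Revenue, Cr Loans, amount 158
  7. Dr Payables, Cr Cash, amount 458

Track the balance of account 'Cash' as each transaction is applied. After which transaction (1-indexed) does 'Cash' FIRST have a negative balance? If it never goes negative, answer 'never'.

Answer: 3

Derivation:
After txn 1: Cash=0
After txn 2: Cash=0
After txn 3: Cash=-442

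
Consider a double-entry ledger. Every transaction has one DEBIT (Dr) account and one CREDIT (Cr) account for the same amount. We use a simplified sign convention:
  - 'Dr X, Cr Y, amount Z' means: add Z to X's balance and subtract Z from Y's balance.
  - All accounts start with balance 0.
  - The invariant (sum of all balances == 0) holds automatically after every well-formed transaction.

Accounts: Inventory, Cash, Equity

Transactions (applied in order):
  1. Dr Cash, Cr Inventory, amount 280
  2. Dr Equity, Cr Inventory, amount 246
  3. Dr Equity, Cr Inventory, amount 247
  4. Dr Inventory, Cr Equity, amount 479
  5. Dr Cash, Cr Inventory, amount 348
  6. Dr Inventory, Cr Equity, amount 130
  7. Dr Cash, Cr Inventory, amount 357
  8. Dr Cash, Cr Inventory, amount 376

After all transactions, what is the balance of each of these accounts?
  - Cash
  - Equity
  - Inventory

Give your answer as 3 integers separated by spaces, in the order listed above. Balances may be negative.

Answer: 1361 -116 -1245

Derivation:
After txn 1 (Dr Cash, Cr Inventory, amount 280): Cash=280 Inventory=-280
After txn 2 (Dr Equity, Cr Inventory, amount 246): Cash=280 Equity=246 Inventory=-526
After txn 3 (Dr Equity, Cr Inventory, amount 247): Cash=280 Equity=493 Inventory=-773
After txn 4 (Dr Inventory, Cr Equity, amount 479): Cash=280 Equity=14 Inventory=-294
After txn 5 (Dr Cash, Cr Inventory, amount 348): Cash=628 Equity=14 Inventory=-642
After txn 6 (Dr Inventory, Cr Equity, amount 130): Cash=628 Equity=-116 Inventory=-512
After txn 7 (Dr Cash, Cr Inventory, amount 357): Cash=985 Equity=-116 Inventory=-869
After txn 8 (Dr Cash, Cr Inventory, amount 376): Cash=1361 Equity=-116 Inventory=-1245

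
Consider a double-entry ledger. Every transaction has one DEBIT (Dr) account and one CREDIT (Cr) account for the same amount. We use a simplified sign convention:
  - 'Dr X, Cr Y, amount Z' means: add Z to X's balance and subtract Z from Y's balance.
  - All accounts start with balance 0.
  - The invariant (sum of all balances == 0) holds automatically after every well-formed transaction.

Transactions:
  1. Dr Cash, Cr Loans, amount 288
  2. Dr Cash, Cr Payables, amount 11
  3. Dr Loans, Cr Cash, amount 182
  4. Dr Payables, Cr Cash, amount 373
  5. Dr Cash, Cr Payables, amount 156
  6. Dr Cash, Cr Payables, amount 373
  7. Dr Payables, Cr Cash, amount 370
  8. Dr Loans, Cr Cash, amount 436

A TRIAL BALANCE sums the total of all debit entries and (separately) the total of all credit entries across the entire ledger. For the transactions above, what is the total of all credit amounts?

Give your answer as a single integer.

Answer: 2189

Derivation:
Txn 1: credit+=288
Txn 2: credit+=11
Txn 3: credit+=182
Txn 4: credit+=373
Txn 5: credit+=156
Txn 6: credit+=373
Txn 7: credit+=370
Txn 8: credit+=436
Total credits = 2189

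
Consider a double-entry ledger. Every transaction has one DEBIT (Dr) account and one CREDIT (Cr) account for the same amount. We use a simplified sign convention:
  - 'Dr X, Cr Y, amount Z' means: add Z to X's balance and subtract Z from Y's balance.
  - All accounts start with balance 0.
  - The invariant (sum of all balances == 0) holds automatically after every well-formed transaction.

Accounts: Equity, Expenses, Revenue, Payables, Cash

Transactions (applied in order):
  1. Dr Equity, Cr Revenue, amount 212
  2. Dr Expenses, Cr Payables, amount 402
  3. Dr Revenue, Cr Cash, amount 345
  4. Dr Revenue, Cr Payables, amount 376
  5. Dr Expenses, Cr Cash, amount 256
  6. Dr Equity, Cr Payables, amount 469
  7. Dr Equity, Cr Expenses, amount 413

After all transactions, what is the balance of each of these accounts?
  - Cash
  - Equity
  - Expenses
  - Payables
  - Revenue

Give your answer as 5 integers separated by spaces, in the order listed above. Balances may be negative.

Answer: -601 1094 245 -1247 509

Derivation:
After txn 1 (Dr Equity, Cr Revenue, amount 212): Equity=212 Revenue=-212
After txn 2 (Dr Expenses, Cr Payables, amount 402): Equity=212 Expenses=402 Payables=-402 Revenue=-212
After txn 3 (Dr Revenue, Cr Cash, amount 345): Cash=-345 Equity=212 Expenses=402 Payables=-402 Revenue=133
After txn 4 (Dr Revenue, Cr Payables, amount 376): Cash=-345 Equity=212 Expenses=402 Payables=-778 Revenue=509
After txn 5 (Dr Expenses, Cr Cash, amount 256): Cash=-601 Equity=212 Expenses=658 Payables=-778 Revenue=509
After txn 6 (Dr Equity, Cr Payables, amount 469): Cash=-601 Equity=681 Expenses=658 Payables=-1247 Revenue=509
After txn 7 (Dr Equity, Cr Expenses, amount 413): Cash=-601 Equity=1094 Expenses=245 Payables=-1247 Revenue=509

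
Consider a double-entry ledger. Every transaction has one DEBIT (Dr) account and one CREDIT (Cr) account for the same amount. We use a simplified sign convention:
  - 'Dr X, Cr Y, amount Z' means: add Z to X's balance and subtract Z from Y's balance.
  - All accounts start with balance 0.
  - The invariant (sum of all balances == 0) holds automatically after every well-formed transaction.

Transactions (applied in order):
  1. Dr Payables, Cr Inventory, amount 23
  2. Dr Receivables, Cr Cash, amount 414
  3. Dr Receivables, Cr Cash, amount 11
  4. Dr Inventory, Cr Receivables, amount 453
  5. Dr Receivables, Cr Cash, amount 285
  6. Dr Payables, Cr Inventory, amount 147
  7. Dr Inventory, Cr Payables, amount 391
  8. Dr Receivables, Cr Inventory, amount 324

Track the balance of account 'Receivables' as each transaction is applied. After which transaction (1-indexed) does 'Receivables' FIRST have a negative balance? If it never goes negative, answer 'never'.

After txn 1: Receivables=0
After txn 2: Receivables=414
After txn 3: Receivables=425
After txn 4: Receivables=-28

Answer: 4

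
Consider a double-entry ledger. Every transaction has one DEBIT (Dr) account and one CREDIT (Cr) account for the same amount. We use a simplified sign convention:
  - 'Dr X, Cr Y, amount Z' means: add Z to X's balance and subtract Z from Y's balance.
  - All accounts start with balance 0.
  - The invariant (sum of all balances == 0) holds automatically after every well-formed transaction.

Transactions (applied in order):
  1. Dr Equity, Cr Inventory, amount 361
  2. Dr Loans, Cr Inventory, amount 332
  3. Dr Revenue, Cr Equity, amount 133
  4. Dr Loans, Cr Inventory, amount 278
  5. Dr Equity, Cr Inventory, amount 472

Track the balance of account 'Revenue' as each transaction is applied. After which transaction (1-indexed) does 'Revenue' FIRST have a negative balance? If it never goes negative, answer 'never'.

After txn 1: Revenue=0
After txn 2: Revenue=0
After txn 3: Revenue=133
After txn 4: Revenue=133
After txn 5: Revenue=133

Answer: never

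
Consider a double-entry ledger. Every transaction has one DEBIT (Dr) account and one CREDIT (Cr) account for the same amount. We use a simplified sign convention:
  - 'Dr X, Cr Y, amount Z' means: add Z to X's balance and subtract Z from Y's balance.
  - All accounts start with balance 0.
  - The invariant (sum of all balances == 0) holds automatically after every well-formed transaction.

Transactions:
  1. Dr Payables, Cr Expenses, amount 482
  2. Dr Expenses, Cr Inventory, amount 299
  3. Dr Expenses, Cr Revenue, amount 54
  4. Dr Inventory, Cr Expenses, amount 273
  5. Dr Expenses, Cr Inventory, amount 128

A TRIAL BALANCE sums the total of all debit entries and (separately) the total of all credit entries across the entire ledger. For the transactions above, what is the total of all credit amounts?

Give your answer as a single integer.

Txn 1: credit+=482
Txn 2: credit+=299
Txn 3: credit+=54
Txn 4: credit+=273
Txn 5: credit+=128
Total credits = 1236

Answer: 1236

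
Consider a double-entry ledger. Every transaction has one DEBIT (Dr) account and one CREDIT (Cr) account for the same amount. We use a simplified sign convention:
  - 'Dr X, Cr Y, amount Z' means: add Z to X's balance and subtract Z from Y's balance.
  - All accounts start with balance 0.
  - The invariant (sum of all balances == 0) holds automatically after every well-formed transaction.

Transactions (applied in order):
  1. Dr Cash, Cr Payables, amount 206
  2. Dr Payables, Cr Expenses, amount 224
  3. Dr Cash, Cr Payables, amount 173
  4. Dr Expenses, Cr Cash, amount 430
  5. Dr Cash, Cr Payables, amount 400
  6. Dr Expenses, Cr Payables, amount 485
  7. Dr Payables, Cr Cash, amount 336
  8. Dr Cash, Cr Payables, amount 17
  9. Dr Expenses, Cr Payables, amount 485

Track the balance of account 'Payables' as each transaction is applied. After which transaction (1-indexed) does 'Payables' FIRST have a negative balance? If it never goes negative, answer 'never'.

After txn 1: Payables=-206

Answer: 1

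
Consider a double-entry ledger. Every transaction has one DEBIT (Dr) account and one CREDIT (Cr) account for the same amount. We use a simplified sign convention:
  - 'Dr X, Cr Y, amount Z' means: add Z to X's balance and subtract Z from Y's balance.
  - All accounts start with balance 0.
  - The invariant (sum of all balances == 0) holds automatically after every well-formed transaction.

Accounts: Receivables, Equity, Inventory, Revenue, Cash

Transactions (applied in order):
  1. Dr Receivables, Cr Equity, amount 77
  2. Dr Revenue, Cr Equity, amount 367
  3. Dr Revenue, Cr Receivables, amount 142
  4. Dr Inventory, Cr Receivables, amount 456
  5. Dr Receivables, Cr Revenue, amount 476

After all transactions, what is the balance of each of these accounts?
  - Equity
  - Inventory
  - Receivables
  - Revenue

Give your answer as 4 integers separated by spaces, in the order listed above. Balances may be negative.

Answer: -444 456 -45 33

Derivation:
After txn 1 (Dr Receivables, Cr Equity, amount 77): Equity=-77 Receivables=77
After txn 2 (Dr Revenue, Cr Equity, amount 367): Equity=-444 Receivables=77 Revenue=367
After txn 3 (Dr Revenue, Cr Receivables, amount 142): Equity=-444 Receivables=-65 Revenue=509
After txn 4 (Dr Inventory, Cr Receivables, amount 456): Equity=-444 Inventory=456 Receivables=-521 Revenue=509
After txn 5 (Dr Receivables, Cr Revenue, amount 476): Equity=-444 Inventory=456 Receivables=-45 Revenue=33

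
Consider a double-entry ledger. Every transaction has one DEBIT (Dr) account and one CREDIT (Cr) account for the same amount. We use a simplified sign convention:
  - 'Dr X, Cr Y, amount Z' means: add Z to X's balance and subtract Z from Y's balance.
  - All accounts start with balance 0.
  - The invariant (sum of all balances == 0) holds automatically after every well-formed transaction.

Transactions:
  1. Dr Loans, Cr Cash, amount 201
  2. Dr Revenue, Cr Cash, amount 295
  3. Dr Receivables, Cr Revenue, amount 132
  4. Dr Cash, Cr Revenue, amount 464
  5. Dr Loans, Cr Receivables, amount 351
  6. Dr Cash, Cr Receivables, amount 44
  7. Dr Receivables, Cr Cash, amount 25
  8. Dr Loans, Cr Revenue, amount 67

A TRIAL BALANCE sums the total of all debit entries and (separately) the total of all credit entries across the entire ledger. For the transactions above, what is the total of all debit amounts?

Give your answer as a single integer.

Answer: 1579

Derivation:
Txn 1: debit+=201
Txn 2: debit+=295
Txn 3: debit+=132
Txn 4: debit+=464
Txn 5: debit+=351
Txn 6: debit+=44
Txn 7: debit+=25
Txn 8: debit+=67
Total debits = 1579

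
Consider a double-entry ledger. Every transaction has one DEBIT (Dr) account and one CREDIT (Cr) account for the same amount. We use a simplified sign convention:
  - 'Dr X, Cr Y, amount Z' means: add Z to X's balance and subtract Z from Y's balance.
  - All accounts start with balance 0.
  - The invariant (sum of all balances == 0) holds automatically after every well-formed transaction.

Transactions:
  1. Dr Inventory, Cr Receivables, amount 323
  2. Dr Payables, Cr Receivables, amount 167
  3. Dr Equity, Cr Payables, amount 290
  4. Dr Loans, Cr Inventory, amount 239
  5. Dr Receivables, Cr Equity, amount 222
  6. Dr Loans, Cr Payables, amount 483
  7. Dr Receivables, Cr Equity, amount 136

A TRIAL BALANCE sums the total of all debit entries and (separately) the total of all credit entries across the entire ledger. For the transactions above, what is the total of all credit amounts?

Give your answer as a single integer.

Txn 1: credit+=323
Txn 2: credit+=167
Txn 3: credit+=290
Txn 4: credit+=239
Txn 5: credit+=222
Txn 6: credit+=483
Txn 7: credit+=136
Total credits = 1860

Answer: 1860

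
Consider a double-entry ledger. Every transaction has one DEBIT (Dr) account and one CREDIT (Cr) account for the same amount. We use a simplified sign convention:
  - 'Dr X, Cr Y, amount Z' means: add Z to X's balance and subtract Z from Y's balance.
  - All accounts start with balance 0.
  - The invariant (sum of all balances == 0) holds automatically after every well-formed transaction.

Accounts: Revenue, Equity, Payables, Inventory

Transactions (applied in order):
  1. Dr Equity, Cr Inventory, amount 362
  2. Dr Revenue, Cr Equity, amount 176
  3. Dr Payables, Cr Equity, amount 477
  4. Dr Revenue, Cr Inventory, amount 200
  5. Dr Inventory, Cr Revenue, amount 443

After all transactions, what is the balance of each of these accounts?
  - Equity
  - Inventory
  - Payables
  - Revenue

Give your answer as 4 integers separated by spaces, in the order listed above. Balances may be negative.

After txn 1 (Dr Equity, Cr Inventory, amount 362): Equity=362 Inventory=-362
After txn 2 (Dr Revenue, Cr Equity, amount 176): Equity=186 Inventory=-362 Revenue=176
After txn 3 (Dr Payables, Cr Equity, amount 477): Equity=-291 Inventory=-362 Payables=477 Revenue=176
After txn 4 (Dr Revenue, Cr Inventory, amount 200): Equity=-291 Inventory=-562 Payables=477 Revenue=376
After txn 5 (Dr Inventory, Cr Revenue, amount 443): Equity=-291 Inventory=-119 Payables=477 Revenue=-67

Answer: -291 -119 477 -67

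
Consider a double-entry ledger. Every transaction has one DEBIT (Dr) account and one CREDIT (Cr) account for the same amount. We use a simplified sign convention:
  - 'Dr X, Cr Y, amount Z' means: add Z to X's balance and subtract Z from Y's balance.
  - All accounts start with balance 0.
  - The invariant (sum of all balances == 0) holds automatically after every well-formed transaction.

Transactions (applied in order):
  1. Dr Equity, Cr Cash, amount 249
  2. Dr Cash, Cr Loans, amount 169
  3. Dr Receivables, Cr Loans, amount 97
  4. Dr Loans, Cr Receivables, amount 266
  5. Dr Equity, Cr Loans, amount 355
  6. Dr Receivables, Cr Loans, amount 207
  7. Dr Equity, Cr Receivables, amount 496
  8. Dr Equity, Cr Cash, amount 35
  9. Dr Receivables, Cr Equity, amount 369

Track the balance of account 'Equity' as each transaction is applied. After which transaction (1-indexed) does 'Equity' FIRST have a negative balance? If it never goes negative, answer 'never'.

After txn 1: Equity=249
After txn 2: Equity=249
After txn 3: Equity=249
After txn 4: Equity=249
After txn 5: Equity=604
After txn 6: Equity=604
After txn 7: Equity=1100
After txn 8: Equity=1135
After txn 9: Equity=766

Answer: never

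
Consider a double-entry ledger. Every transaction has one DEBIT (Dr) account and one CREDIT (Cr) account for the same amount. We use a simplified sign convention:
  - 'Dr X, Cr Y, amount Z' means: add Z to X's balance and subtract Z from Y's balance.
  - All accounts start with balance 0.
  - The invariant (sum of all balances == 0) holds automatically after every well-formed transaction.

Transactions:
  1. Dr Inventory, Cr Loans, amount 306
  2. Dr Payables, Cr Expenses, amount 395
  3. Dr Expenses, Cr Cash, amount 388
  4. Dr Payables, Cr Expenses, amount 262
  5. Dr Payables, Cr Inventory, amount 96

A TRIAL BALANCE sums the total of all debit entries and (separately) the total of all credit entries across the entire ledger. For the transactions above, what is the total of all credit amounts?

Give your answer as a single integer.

Txn 1: credit+=306
Txn 2: credit+=395
Txn 3: credit+=388
Txn 4: credit+=262
Txn 5: credit+=96
Total credits = 1447

Answer: 1447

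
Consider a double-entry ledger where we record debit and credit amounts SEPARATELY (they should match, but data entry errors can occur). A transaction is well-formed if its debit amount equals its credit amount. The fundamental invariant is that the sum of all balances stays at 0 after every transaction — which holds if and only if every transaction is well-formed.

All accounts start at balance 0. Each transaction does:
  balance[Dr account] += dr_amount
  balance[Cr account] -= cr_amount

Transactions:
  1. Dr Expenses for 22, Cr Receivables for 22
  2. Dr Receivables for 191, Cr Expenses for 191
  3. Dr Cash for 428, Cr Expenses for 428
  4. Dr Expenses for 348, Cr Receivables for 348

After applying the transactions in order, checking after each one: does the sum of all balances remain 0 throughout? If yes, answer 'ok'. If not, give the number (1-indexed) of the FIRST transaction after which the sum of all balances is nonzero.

After txn 1: dr=22 cr=22 sum_balances=0
After txn 2: dr=191 cr=191 sum_balances=0
After txn 3: dr=428 cr=428 sum_balances=0
After txn 4: dr=348 cr=348 sum_balances=0

Answer: ok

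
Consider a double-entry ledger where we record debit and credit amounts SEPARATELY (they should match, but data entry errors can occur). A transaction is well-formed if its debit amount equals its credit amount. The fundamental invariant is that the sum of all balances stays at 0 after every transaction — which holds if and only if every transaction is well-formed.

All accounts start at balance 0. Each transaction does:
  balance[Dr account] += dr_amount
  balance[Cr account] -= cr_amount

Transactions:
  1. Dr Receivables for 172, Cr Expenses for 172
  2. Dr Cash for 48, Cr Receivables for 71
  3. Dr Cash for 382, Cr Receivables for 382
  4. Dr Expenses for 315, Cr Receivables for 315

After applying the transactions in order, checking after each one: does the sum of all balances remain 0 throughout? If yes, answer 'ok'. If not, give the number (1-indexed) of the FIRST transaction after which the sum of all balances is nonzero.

Answer: 2

Derivation:
After txn 1: dr=172 cr=172 sum_balances=0
After txn 2: dr=48 cr=71 sum_balances=-23
After txn 3: dr=382 cr=382 sum_balances=-23
After txn 4: dr=315 cr=315 sum_balances=-23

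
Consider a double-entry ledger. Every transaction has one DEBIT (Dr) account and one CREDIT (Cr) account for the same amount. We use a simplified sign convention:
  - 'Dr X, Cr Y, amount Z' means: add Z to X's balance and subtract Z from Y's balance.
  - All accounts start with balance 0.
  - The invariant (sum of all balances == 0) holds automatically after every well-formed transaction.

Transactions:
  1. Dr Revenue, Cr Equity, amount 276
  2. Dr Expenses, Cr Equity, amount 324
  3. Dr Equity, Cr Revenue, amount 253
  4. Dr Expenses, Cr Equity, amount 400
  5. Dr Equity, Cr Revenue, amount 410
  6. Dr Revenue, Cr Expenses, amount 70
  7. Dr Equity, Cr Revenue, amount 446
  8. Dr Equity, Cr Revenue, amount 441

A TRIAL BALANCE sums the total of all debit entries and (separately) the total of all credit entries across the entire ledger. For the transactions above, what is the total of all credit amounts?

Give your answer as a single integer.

Txn 1: credit+=276
Txn 2: credit+=324
Txn 3: credit+=253
Txn 4: credit+=400
Txn 5: credit+=410
Txn 6: credit+=70
Txn 7: credit+=446
Txn 8: credit+=441
Total credits = 2620

Answer: 2620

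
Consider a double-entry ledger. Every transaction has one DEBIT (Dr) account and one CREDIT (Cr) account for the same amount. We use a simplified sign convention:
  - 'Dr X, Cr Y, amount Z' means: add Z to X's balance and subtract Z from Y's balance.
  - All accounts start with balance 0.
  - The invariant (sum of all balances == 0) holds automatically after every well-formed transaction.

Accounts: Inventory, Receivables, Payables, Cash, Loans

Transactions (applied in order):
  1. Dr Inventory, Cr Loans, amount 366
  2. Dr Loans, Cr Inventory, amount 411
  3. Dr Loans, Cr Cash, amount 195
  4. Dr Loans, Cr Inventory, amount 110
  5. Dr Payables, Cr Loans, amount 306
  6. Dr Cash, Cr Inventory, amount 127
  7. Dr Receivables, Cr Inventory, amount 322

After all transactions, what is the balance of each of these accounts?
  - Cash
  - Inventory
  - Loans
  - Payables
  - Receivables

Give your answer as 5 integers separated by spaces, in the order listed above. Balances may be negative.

Answer: -68 -604 44 306 322

Derivation:
After txn 1 (Dr Inventory, Cr Loans, amount 366): Inventory=366 Loans=-366
After txn 2 (Dr Loans, Cr Inventory, amount 411): Inventory=-45 Loans=45
After txn 3 (Dr Loans, Cr Cash, amount 195): Cash=-195 Inventory=-45 Loans=240
After txn 4 (Dr Loans, Cr Inventory, amount 110): Cash=-195 Inventory=-155 Loans=350
After txn 5 (Dr Payables, Cr Loans, amount 306): Cash=-195 Inventory=-155 Loans=44 Payables=306
After txn 6 (Dr Cash, Cr Inventory, amount 127): Cash=-68 Inventory=-282 Loans=44 Payables=306
After txn 7 (Dr Receivables, Cr Inventory, amount 322): Cash=-68 Inventory=-604 Loans=44 Payables=306 Receivables=322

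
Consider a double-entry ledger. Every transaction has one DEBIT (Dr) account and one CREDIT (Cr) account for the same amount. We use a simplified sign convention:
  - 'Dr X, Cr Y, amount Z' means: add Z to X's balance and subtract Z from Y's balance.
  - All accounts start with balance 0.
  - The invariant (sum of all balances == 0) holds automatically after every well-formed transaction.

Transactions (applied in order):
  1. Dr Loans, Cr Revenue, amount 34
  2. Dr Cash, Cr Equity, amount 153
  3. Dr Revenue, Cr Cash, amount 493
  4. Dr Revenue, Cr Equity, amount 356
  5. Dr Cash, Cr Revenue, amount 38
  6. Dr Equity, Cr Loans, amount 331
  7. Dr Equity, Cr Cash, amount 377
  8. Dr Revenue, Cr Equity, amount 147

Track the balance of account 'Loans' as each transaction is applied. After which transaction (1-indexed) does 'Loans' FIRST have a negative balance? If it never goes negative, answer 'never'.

After txn 1: Loans=34
After txn 2: Loans=34
After txn 3: Loans=34
After txn 4: Loans=34
After txn 5: Loans=34
After txn 6: Loans=-297

Answer: 6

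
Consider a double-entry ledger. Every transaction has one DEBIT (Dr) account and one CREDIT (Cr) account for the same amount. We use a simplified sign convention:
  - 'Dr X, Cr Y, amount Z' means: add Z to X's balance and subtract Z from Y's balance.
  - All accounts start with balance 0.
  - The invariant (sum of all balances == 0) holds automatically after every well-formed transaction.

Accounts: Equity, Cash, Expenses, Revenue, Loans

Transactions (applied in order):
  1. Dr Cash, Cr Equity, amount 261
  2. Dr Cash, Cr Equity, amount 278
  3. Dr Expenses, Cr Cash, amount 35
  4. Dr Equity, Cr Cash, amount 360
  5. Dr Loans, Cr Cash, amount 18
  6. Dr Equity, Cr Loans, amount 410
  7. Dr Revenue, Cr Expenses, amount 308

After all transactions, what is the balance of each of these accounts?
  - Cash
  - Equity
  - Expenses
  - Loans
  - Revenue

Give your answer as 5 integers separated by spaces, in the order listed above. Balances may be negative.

After txn 1 (Dr Cash, Cr Equity, amount 261): Cash=261 Equity=-261
After txn 2 (Dr Cash, Cr Equity, amount 278): Cash=539 Equity=-539
After txn 3 (Dr Expenses, Cr Cash, amount 35): Cash=504 Equity=-539 Expenses=35
After txn 4 (Dr Equity, Cr Cash, amount 360): Cash=144 Equity=-179 Expenses=35
After txn 5 (Dr Loans, Cr Cash, amount 18): Cash=126 Equity=-179 Expenses=35 Loans=18
After txn 6 (Dr Equity, Cr Loans, amount 410): Cash=126 Equity=231 Expenses=35 Loans=-392
After txn 7 (Dr Revenue, Cr Expenses, amount 308): Cash=126 Equity=231 Expenses=-273 Loans=-392 Revenue=308

Answer: 126 231 -273 -392 308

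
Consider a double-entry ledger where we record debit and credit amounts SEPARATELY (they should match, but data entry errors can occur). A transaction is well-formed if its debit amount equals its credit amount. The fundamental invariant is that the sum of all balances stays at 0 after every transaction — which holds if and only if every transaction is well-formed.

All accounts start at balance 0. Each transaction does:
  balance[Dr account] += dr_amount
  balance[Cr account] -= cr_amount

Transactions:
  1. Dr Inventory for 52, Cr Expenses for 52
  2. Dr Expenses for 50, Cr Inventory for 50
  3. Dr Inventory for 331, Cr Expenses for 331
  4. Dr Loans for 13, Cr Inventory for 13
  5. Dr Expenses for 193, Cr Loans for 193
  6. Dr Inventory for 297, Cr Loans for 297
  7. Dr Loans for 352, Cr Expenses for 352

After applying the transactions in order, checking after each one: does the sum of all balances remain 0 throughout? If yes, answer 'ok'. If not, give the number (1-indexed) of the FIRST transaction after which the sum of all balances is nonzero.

Answer: ok

Derivation:
After txn 1: dr=52 cr=52 sum_balances=0
After txn 2: dr=50 cr=50 sum_balances=0
After txn 3: dr=331 cr=331 sum_balances=0
After txn 4: dr=13 cr=13 sum_balances=0
After txn 5: dr=193 cr=193 sum_balances=0
After txn 6: dr=297 cr=297 sum_balances=0
After txn 7: dr=352 cr=352 sum_balances=0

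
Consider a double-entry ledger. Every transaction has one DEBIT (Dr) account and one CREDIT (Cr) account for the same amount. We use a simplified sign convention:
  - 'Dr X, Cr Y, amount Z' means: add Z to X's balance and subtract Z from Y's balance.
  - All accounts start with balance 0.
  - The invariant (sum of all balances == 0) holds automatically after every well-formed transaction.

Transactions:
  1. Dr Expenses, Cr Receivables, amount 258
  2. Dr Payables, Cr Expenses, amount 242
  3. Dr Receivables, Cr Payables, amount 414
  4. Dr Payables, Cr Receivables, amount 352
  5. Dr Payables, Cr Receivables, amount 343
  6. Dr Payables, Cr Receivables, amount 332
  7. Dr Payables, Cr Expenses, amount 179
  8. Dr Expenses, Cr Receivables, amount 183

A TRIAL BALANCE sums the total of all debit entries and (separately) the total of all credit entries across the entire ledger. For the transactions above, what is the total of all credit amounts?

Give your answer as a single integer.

Txn 1: credit+=258
Txn 2: credit+=242
Txn 3: credit+=414
Txn 4: credit+=352
Txn 5: credit+=343
Txn 6: credit+=332
Txn 7: credit+=179
Txn 8: credit+=183
Total credits = 2303

Answer: 2303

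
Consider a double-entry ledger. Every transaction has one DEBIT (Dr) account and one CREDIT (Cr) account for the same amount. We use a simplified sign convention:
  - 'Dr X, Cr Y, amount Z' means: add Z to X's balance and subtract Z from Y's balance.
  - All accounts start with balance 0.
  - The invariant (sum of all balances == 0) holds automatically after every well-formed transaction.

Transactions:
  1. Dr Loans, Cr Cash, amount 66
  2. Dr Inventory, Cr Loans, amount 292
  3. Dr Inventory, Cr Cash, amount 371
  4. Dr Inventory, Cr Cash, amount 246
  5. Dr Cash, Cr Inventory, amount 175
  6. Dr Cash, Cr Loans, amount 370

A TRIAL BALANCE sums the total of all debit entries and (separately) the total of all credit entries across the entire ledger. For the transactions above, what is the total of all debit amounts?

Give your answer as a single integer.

Txn 1: debit+=66
Txn 2: debit+=292
Txn 3: debit+=371
Txn 4: debit+=246
Txn 5: debit+=175
Txn 6: debit+=370
Total debits = 1520

Answer: 1520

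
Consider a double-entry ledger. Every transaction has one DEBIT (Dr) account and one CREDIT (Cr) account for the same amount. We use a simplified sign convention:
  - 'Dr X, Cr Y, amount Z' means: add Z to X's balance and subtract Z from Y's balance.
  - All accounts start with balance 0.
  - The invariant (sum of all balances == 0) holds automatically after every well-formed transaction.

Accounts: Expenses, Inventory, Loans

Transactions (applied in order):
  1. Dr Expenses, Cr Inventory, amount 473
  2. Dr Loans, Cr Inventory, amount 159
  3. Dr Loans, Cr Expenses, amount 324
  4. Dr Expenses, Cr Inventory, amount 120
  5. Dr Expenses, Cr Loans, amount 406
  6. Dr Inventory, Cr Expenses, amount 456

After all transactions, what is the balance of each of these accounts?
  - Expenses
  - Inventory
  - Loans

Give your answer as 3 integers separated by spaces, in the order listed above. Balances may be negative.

Answer: 219 -296 77

Derivation:
After txn 1 (Dr Expenses, Cr Inventory, amount 473): Expenses=473 Inventory=-473
After txn 2 (Dr Loans, Cr Inventory, amount 159): Expenses=473 Inventory=-632 Loans=159
After txn 3 (Dr Loans, Cr Expenses, amount 324): Expenses=149 Inventory=-632 Loans=483
After txn 4 (Dr Expenses, Cr Inventory, amount 120): Expenses=269 Inventory=-752 Loans=483
After txn 5 (Dr Expenses, Cr Loans, amount 406): Expenses=675 Inventory=-752 Loans=77
After txn 6 (Dr Inventory, Cr Expenses, amount 456): Expenses=219 Inventory=-296 Loans=77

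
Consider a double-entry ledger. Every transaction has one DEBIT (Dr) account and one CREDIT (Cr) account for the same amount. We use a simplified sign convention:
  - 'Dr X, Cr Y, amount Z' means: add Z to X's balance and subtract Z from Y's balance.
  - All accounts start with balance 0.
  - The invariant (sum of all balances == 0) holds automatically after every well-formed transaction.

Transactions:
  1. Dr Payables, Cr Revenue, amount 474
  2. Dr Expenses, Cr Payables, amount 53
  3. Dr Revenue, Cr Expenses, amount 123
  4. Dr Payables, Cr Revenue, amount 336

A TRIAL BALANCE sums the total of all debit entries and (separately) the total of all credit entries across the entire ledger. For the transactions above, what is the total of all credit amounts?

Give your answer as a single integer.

Txn 1: credit+=474
Txn 2: credit+=53
Txn 3: credit+=123
Txn 4: credit+=336
Total credits = 986

Answer: 986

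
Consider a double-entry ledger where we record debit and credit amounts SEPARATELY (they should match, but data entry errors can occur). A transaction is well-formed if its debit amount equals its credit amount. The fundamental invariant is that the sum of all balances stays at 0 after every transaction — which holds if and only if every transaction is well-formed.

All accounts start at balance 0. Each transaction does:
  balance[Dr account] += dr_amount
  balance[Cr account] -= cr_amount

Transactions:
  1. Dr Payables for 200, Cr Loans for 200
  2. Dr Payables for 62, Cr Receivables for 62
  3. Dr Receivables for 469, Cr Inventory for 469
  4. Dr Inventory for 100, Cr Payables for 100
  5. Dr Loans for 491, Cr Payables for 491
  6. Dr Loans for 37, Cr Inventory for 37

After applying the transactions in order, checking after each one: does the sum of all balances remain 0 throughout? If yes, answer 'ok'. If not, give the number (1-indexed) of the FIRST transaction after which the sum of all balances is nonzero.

Answer: ok

Derivation:
After txn 1: dr=200 cr=200 sum_balances=0
After txn 2: dr=62 cr=62 sum_balances=0
After txn 3: dr=469 cr=469 sum_balances=0
After txn 4: dr=100 cr=100 sum_balances=0
After txn 5: dr=491 cr=491 sum_balances=0
After txn 6: dr=37 cr=37 sum_balances=0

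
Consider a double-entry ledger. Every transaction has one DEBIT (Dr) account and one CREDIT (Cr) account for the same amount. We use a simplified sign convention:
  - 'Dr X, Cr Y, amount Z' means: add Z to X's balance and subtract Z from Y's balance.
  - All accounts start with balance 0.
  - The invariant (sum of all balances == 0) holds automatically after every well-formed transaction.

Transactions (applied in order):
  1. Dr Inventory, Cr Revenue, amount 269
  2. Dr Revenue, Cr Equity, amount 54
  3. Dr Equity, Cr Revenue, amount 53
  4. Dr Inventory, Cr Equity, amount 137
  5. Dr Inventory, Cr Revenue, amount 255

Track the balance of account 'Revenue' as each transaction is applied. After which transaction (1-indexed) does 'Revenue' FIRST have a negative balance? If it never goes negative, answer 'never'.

Answer: 1

Derivation:
After txn 1: Revenue=-269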